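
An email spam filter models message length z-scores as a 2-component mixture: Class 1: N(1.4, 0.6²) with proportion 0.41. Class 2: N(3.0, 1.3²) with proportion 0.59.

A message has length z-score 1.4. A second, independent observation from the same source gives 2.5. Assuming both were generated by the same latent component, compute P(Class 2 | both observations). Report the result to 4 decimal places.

0.4175

P(component k | x) = w_k·f_k(x) / marginal(x), where marginal(x) = Σ_j w_j·f_j(x).
Since both observations come from the same component, the likelihood for component k is f_k(x₁)·f_k(x₂).
  L_1 = [0.664904] × [0.123852] = 0.0823496
  L_2 = [0.143891] × [0.285] = 0.0410089
Weight by the priors:
  w_1·L_1 = 0.41 × 0.0823496 = 0.0337633
  w_2·L_2 = 0.59 × 0.0410089 = 0.0241952
Evidence: 0.0337633 + 0.0241952 = 0.0579586
P(Class 2 | x₁,x₂) = 0.0241952 / 0.0579586 ≈ 0.4175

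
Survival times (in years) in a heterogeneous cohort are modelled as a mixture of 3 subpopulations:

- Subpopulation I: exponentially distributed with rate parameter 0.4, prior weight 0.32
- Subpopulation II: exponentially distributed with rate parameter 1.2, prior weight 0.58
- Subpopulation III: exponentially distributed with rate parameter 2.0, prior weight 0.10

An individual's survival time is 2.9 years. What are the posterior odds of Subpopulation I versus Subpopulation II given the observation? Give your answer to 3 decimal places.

The posterior odds equal the prior odds times the likelihood ratio: (P(Z=i)/P(Z=j))·(f_i(x)/f_j(x)).
Exponential densities:
  f_I = 0.125394
  f_II = 0.0369689
  f_III = 0.00605511
0.0401262 / 0.021442 ≈ 1.871

1.871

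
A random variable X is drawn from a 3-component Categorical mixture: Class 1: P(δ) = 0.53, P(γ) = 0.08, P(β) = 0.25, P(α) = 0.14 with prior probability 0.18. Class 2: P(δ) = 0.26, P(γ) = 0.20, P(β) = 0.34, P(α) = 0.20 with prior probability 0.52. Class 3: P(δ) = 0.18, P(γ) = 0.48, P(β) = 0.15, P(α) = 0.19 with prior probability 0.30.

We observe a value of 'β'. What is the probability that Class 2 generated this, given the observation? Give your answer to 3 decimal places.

Posterior ∝ prior × likelihood, so P(k | x) ∝ π_k f_k(x); normalise over all components.
Categorical probabilities:
  L_1 = 0.25
  L_2 = 0.34
  L_3 = 0.15
Unnormalised posteriors:
  π_1·L_1 = 0.18 × 0.25 = 0.045
  π_2·L_2 = 0.52 × 0.34 = 0.1768
  π_3·L_3 = 0.30 × 0.15 = 0.045
Denominator: 0.045 + 0.1768 + 0.045 = 0.2668
P(Class 2 | x) ≈ 0.663

0.663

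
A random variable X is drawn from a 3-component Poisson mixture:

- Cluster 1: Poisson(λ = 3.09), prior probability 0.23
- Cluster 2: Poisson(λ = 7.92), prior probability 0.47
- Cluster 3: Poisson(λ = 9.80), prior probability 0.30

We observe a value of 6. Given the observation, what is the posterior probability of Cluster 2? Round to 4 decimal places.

P(component k | x) = P(Z=k)·f_k(x) / marginal(x), where marginal(x) = Σ_j P(Z=j)·f_j(x).
Poisson probabilities:
  L_1 = 0.0550109
  L_2 = 0.124568
  L_3 = 0.0682241
Multiply by the mixture weights:
  P(Z=1)·L_1 = 0.23 × 0.0550109 = 0.0126525
  P(Z=2)·L_2 = 0.47 × 0.124568 = 0.0585469
  P(Z=3)·L_3 = 0.30 × 0.0682241 = 0.0204672
Sum: 0.0126525 + 0.0585469 + 0.0204672 = 0.0916667
P(Cluster 2 | the observation) ≈ 0.6387

0.6387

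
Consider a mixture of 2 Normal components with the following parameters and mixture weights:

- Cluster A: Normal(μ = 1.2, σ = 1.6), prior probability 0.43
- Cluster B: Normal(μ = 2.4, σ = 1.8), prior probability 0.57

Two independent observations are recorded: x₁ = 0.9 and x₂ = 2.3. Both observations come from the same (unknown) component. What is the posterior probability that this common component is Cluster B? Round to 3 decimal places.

0.488

Posterior ∝ prior × likelihood, so P(k | x) ∝ π_k f_k(x); normalise over all components.
Since both observations come from the same component, the likelihood for component k is f_k(x₁)·f_k(x₂).
  L_A = [0.244994] × [0.196858] = 0.0482292
  L_B = [0.156618] × [0.221293] = 0.0346584
Multiply by the mixture weights:
  π_A·L_A = 0.43 × 0.0482292 = 0.0207386
  π_B·L_B = 0.57 × 0.0346584 = 0.0197553
Sum: 0.0207386 + 0.0197553 = 0.0404938
So the posterior for Cluster B is 0.0197553 / 0.0404938 ≈ 0.488.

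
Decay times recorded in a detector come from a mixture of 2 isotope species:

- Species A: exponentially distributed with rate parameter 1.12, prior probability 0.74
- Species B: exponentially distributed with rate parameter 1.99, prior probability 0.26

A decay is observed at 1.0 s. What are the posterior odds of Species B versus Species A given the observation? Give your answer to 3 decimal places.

0.262

Posterior odds = (π_i f_i(x)) / (π_j f_j(x)); the normalising sum cancels.
Evaluate each component's likelihood at the observed value:
  p_A = 1.12·e^(−1.12·1.0) = 1.12·e^(−1.1200) = 0.365433
  p_B = 1.99·e^(−1.99·1.0) = 1.99·e^(−1.9900) = 0.272024
Odds = (0.26/0.74) × (0.272024/0.365433) = 0.351351 × 0.744387 ≈ 0.262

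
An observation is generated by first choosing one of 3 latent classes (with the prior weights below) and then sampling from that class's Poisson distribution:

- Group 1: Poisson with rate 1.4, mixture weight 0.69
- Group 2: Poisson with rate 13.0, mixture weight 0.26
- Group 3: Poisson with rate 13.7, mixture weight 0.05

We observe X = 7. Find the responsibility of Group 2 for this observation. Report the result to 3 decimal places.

By Bayes' theorem, P(k | x) = w_k f_k(x) / Σ_j w_j f_j(x).
Evaluate each component's likelihood at the observed value:
  p_1 = 0.000515767
  p_2 = 0.0281413
  p_3 = 0.0201734
Unnormalised posteriors:
  w_1·p_1 = 0.69 × 0.000515767 = 0.000355879
  w_2·p_2 = 0.26 × 0.0281413 = 0.00731675
  w_3·p_3 = 0.05 × 0.0201734 = 0.00100867
Marginal: 0.000355879 + 0.00731675 + 0.00100867 = 0.0086813
Responsibility of Group 2: 0.00731675 / 0.0086813 ≈ 0.843

0.843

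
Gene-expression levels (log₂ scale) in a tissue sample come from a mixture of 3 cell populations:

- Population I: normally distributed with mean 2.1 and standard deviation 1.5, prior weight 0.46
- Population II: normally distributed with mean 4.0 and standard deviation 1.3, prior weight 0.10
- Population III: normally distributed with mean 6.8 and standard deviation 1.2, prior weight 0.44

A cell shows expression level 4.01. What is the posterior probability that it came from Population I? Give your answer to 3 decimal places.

P(component k | x) = P(Z=k)·f_k(x) / marginal(x), where marginal(x) = Σ_j P(Z=j)·f_j(x).
Component likelihoods at x = 4.01:
  L_I = 0.118234
  L_II = 0.30687
  L_III = 0.0222799
Unnormalised posteriors:
  P(Z=I)·L_I = 0.46 × 0.118234 = 0.0543875
  P(Z=II)·L_II = 0.10 × 0.30687 = 0.030687
  P(Z=III)·L_III = 0.44 × 0.0222799 = 0.00980313
Denominator: 0.0543875 + 0.030687 + 0.00980313 = 0.0948776
P(Population I | 4.01) = 0.0543875 / 0.0948776 ≈ 0.573

0.573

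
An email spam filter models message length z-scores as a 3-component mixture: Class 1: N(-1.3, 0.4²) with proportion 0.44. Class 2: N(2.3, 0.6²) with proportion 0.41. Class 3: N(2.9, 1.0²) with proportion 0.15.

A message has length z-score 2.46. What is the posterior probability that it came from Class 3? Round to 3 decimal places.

0.171

By Bayes' theorem, P(k | x) = P(Z=k) f_k(x) / Σ_j P(Z=j) f_j(x).
Component likelihoods at x = 2.46:
  f_1 = (1/(0.4·√(2π)))·exp(−(2.46−-1.3)²/(2·0.4²)) = 0.997356·exp(-44.18000) = 6.48216e-20
  f_2 = (1/(0.6·√(2π)))·exp(−(2.46−2.3)²/(2·0.6²)) = 0.664904·exp(-0.03556) = 0.641678
  f_3 = (1/(1.0·√(2π)))·exp(−(2.46−2.9)²/(2·1.0²)) = 0.398942·exp(-0.09680) = 0.362135
Multiply by the mixture weights:
  P(Z=1)·f_1 = 0.44 × 6.48216e-20 = 2.85215e-20
  P(Z=2)·f_2 = 0.41 × 0.641678 = 0.263088
  P(Z=3)·f_3 = 0.15 × 0.362135 = 0.0543202
Denominator: 2.85215e-20 + 0.263088 + 0.0543202 = 0.317408
So the posterior for Class 3 is 0.0543202 / 0.317408 ≈ 0.171.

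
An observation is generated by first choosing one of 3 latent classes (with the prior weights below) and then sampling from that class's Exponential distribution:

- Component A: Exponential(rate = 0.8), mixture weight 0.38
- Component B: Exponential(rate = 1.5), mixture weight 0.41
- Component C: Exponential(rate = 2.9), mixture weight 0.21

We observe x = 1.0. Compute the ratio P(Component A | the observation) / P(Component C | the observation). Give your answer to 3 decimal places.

4.076

Posterior odds = (π_i f_i(x)) / (π_j f_j(x)); the normalising sum cancels.
Exponential densities:
  f_A = 0.8·e^(−0.8·1.0) = 0.8·e^(−0.8000) = 0.359463
  f_B = 1.5·e^(−1.5·1.0) = 1.5·e^(−1.5000) = 0.334695
  f_C = 2.9·e^(−2.9·1.0) = 2.9·e^(−2.9000) = 0.159567
Posterior odds = (π_A·f_A) / (π_C·f_C) = (0.38·0.359463) / (0.21·0.159567) = 0.136596 / 0.0335091 ≈ 4.076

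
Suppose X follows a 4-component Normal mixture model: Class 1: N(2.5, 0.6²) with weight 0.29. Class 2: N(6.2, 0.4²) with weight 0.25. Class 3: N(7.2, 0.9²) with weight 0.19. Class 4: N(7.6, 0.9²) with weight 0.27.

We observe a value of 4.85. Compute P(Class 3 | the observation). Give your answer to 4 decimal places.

0.5758

The responsibility of component k is π_k f_k(x) divided by Σ_j π_j f_j(x).
Evaluate each component's likelihood at the observed value:
  L_1 = 0.000310213
  L_2 = 0.0033528
  L_3 = 0.0146615
  L_4 = 0.00416188
Multiply by the mixture weights:
  π_1·L_1 = 0.29 × 0.000310213 = 8.99617e-05
  π_2·L_2 = 0.25 × 0.0033528 = 0.000838199
  π_3·L_3 = 0.19 × 0.0146615 = 0.00278569
  π_4·L_4 = 0.27 × 0.00416188 = 0.00112371
Sum: 8.99617e-05 + 0.000838199 + 0.00278569 + 0.00112371 = 0.00483756
So the posterior for Class 3 is 0.00278569 / 0.00483756 ≈ 0.5758.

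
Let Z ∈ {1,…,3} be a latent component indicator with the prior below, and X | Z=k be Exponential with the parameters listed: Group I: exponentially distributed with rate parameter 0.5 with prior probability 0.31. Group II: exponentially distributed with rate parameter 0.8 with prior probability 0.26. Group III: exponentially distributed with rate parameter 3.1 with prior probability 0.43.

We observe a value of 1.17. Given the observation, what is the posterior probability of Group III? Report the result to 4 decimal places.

0.1743

Apply Bayes' rule: the posterior for each component is proportional to its prior times its likelihood at x.
Exponential densities:
  L_I = 0.5·e^(−0.5·1.17) = 0.5·e^(−0.5850) = 0.278553
  L_II = 0.8·e^(−0.8·1.17) = 0.8·e^(−0.9360) = 0.313755
  L_III = 3.1·e^(−3.1·1.17) = 3.1·e^(−3.6270) = 0.0824471
Prior × likelihood for each component:
  π_I·L_I = 0.31 × 0.278553 = 0.0863514
  π_II·L_II = 0.26 × 0.313755 = 0.0815762
  π_III·L_III = 0.43 × 0.0824471 = 0.0354523
Sum: 0.0863514 + 0.0815762 + 0.0354523 = 0.20338
So the posterior for Group III is 0.0354523 / 0.20338 ≈ 0.1743.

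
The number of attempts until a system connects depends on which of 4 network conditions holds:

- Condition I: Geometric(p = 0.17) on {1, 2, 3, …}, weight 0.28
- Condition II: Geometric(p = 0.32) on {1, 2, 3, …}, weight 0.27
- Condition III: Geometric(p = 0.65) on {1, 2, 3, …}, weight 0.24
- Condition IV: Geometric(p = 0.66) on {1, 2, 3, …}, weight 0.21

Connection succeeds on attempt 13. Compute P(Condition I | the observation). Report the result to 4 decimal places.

Posterior ∝ prior × likelihood, so P(k | x) ∝ π_k f_k(x); normalise over all components.
Evaluate each component's likelihood at the observed value:
  L_I = 0.0181713
  L_II = 0.00312793
  L_III = 2.19649e-06
  L_IV = 1.57504e-06
Weight by the priors:
  π_I·L_I = 0.28 × 0.0181713 = 0.00508796
  π_II·L_II = 0.27 × 0.00312793 = 0.000844541
  π_III·L_III = 0.24 × 2.19649e-06 = 5.27158e-07
  π_IV·L_IV = 0.21 × 1.57504e-06 = 3.30758e-07
Denominator: 0.00508796 + 0.000844541 + 5.27158e-07 + 3.30758e-07 = 0.00593336
P(Condition I | data) ≈ 0.8575

0.8575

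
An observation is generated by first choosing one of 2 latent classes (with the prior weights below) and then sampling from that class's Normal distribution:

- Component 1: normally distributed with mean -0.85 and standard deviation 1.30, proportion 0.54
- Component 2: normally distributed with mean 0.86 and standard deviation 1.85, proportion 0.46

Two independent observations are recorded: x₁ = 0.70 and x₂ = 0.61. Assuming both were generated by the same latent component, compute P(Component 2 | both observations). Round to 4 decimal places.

Apply Bayes' rule: the posterior for each component is proportional to its prior times its likelihood at x.
Since both observations come from the same component, the likelihood for component k is f_k(x₁)·f_k(x₂).
  f_1 = [0.150755] × [0.163335] = 0.0246235
  f_2 = [0.214839] × [0.213684] = 0.0459079
Unnormalised posteriors:
  π_1·f_1 = 0.54 × 0.0246235 = 0.0132967
  π_2·f_2 = 0.46 × 0.0459079 = 0.0211176
Normaliser: 0.0132967 + 0.0211176 = 0.0344143
Responsibility of Component 2: 0.0211176 / 0.0344143 ≈ 0.6136

0.6136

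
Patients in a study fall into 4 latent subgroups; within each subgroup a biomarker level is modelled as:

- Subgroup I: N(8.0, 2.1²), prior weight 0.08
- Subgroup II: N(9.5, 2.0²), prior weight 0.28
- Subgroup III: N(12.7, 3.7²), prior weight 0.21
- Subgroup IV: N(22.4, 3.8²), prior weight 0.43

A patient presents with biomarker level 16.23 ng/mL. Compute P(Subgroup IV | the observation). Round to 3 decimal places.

The responsibility of component k is P(Z=k) f_k(x) divided by Σ_j P(Z=j) f_j(x).
Component likelihoods at x = 16.23 ng/mL:
  p_I = (1/(2.1·√(2π)))·exp(−(16.23−8.0)²/(2·2.1²)) = 0.189973·exp(-7.67947) = 8.78093e-05
  p_II = (1/(2.0·√(2π)))·exp(−(16.23−9.5)²/(2·2.0²)) = 0.199471·exp(-5.66161) = 0.000693542
  p_III = (1/(3.7·√(2π)))·exp(−(16.23−12.7)²/(2·3.7²)) = 0.107822·exp(-0.45511) = 0.0684001
  p_IV = (1/(3.8·√(2π)))·exp(−(16.23−22.4)²/(2·3.8²)) = 0.104985·exp(-1.31818) = 0.0280964
Unnormalised posteriors:
  P(Z=I)·p_I = 0.08 × 8.78093e-05 = 7.02474e-06
  P(Z=II)·p_II = 0.28 × 0.000693542 = 0.000194192
  P(Z=III)·p_III = 0.21 × 0.0684001 = 0.014364
  P(Z=IV)·p_IV = 0.43 × 0.0280964 = 0.0120814
Marginal: 7.02474e-06 + 0.000194192 + 0.014364 + 0.0120814 = 0.0266467
So the posterior for Subgroup IV is 0.0120814 / 0.0266467 ≈ 0.453.

0.453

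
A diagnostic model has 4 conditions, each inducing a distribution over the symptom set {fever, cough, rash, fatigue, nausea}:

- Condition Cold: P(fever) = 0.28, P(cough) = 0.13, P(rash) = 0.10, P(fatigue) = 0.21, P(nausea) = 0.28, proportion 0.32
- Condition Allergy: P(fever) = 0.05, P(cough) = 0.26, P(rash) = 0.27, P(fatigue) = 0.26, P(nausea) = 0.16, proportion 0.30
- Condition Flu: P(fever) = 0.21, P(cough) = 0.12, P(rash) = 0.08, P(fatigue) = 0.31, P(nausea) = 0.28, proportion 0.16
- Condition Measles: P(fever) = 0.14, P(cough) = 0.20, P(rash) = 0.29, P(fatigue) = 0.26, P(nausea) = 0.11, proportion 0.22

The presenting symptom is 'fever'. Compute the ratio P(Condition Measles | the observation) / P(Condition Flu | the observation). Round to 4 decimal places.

0.9167

Since P(k|x) ∝ w_k f_k(x), the posterior odds are w_i f_i(x) / (w_j f_j(x)).
Categorical probabilities:
  f_Cold = P(fever | comp) = 0.28
  f_Allergy = P(fever | comp) = 0.05
  f_Flu = P(fever | comp) = 0.21
  f_Measles = P(fever | comp) = 0.14
0.0308 / 0.0336 ≈ 0.9167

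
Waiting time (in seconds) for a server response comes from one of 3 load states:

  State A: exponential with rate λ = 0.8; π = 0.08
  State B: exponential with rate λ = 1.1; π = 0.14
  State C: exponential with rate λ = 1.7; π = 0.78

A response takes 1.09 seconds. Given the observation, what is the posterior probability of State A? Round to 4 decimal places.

0.0952

P(component k | x) = w_k·f_k(x) / marginal(x), where marginal(x) = Σ_j w_j·f_j(x).
Component likelihoods at x = 1.09 seconds:
  f_A = 0.8·e^(−0.8·1.09) = 0.8·e^(−0.8720) = 0.334492
  f_B = 1.1·e^(−1.1·1.09) = 1.1·e^(−1.1990) = 0.331645
  f_C = 1.7·e^(−1.7·1.09) = 1.7·e^(−1.8530) = 0.266502
Multiply by the mixture weights:
  w_A·f_A = 0.08 × 0.334492 = 0.0267593
  w_B·f_B = 0.14 × 0.331645 = 0.0464303
  w_C·f_C = 0.78 × 0.266502 = 0.207872
Marginal: 0.0267593 + 0.0464303 + 0.207872 = 0.281062
P(State A | 1.09 seconds) = 0.0267593 / 0.281062 ≈ 0.0952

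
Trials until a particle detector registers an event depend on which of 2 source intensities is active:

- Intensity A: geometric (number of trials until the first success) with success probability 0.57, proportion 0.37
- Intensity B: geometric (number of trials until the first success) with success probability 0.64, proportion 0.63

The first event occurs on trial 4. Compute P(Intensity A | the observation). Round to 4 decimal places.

By Bayes' theorem, P(k | x) = π_k f_k(x) / Σ_j π_j f_j(x).
Geometric probabilities:
  L_A = 0.57·(1−0.57)^3 = 0.57·0.079507 = 0.045319
  L_B = 0.64·(1−0.64)^3 = 0.64·0.046656 = 0.0298598
Unnormalised posteriors:
  π_A·L_A = 0.37 × 0.045319 = 0.016768
  π_B·L_B = 0.63 × 0.0298598 = 0.0188117
Denominator: 0.016768 + 0.0188117 = 0.0355797
So the posterior for Intensity A is 0.016768 / 0.0355797 ≈ 0.4713.

0.4713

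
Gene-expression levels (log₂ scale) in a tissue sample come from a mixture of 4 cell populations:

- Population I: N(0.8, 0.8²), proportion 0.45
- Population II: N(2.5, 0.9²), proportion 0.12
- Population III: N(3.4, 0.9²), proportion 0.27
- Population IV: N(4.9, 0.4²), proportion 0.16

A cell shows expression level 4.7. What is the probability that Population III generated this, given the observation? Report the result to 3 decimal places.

The responsibility of component k is w_k f_k(x) divided by Σ_j w_j f_j(x).
Normal densities:
  L_I = (1/(0.8·√(2π)))·exp(−(4.7−0.8)²/(2·0.8²)) = 0.498678·exp(-11.88281) = 3.44493e-06
  L_II = (1/(0.9·√(2π)))·exp(−(4.7−2.5)²/(2·0.9²)) = 0.443269·exp(-2.98765) = 0.0223432
  L_III = (1/(0.9·√(2π)))·exp(−(4.7−3.4)²/(2·0.9²)) = 0.443269·exp(-1.04321) = 0.156173
  L_IV = (1/(0.4·√(2π)))·exp(−(4.7−4.9)²/(2·0.4²)) = 0.997356·exp(-0.12500) = 0.880163
Weight by the priors:
  w_I·L_I = 0.45 × 3.44493e-06 = 1.55022e-06
  w_II·L_II = 0.12 × 0.0223432 = 0.00268119
  w_III·L_III = 0.27 × 0.156173 = 0.0421668
  w_IV·L_IV = 0.16 × 0.880163 = 0.140826
Denominator: 1.55022e-06 + 0.00268119 + 0.0421668 + 0.140826 = 0.185676
Responsibility of Population III: 0.0421668 / 0.185676 ≈ 0.227

0.227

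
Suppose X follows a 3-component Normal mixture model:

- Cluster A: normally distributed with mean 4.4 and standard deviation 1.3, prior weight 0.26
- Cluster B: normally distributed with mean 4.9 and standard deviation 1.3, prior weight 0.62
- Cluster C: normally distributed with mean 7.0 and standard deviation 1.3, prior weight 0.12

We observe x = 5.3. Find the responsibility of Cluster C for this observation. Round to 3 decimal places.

0.060

P(component k | x) = π_k·f_k(x) / marginal(x), where marginal(x) = Σ_j π_j·f_j(x).
Normal densities:
  p_A = 0.241485
  p_B = 0.29269
  p_C = 0.130506
Prior × likelihood for each component:
  π_A·p_A = 0.26 × 0.241485 = 0.0627861
  π_B·p_B = 0.62 × 0.29269 = 0.181468
  π_C·p_C = 0.12 × 0.130506 = 0.0156608
Evidence: 0.0627861 + 0.181468 + 0.0156608 = 0.259915
Responsibility of Cluster C: 0.0156608 / 0.259915 ≈ 0.060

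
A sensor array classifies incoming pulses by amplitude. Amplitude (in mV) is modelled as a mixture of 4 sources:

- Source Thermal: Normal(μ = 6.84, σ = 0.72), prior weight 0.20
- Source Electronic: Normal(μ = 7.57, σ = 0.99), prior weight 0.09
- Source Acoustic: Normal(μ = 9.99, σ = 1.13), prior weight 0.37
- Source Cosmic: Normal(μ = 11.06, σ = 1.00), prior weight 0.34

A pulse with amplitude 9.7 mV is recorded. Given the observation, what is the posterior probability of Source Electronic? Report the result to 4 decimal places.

0.0195

Apply Bayes' rule: the posterior for each component is proportional to its prior times its likelihood at x.
Normal densities:
  p_Thermal = (1/(0.72·√(2π)))·exp(−(9.7−6.84)²/(2·0.72²)) = 0.554087·exp(-7.88927) = 0.000207639
  p_Electronic = (1/(0.99·√(2π)))·exp(−(9.7−7.57)²/(2·0.99²)) = 0.402972·exp(-2.31451) = 0.0398196
  p_Acoustic = (1/(1.13·√(2π)))·exp(−(9.7−9.99)²/(2·1.13²)) = 0.353046·exp(-0.03293) = 0.341609
  p_Cosmic = (1/(1.00·√(2π)))·exp(−(9.7−11.06)²/(2·1.00²)) = 0.398942·exp(-0.92480) = 0.158225
Prior × likelihood for each component:
  π_Thermal·p_Thermal = 0.20 × 0.000207639 = 4.15278e-05
  π_Electronic·p_Electronic = 0.09 × 0.0398196 = 0.00358376
  π_Acoustic·p_Acoustic = 0.37 × 0.341609 = 0.126395
  π_Cosmic·p_Cosmic = 0.34 × 0.158225 = 0.0537964
Marginal: 4.15278e-05 + 0.00358376 + 0.126395 + 0.0537964 = 0.183817
P(Source Electronic | 9.7 mV) ≈ 0.0195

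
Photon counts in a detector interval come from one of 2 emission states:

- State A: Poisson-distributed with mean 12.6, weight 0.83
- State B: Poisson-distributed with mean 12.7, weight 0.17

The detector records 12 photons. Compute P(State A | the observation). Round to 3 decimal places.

0.831

The responsibility of component k is π_k f_k(x) divided by Σ_j π_j f_j(x).
Evaluate each component's likelihood at the observed value:
  f_A = 0.11272
  f_B = 0.112142
Multiply by the mixture weights:
  π_A·f_A = 0.83 × 0.11272 = 0.0935572
  π_B·f_B = 0.17 × 0.112142 = 0.0190641
Denominator: 0.0935572 + 0.0190641 = 0.112621
P(State A | data) = 0.0935572 / 0.112621 ≈ 0.831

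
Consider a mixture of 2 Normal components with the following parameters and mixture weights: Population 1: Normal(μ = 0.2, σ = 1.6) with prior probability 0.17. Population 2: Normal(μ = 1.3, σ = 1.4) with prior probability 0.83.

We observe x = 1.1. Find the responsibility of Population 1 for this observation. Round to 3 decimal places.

0.134

By Bayes' theorem, P(k | x) = π_k f_k(x) / Σ_j π_j f_j(x).
Normal densities:
  p_1 = 0.212855
  p_2 = 0.282066
Weight by the priors:
  π_1·p_1 = 0.17 × 0.212855 = 0.0361853
  π_2·p_2 = 0.83 × 0.282066 = 0.234115
Sum: 0.0361853 + 0.234115 = 0.2703
P(Population 1 | the observation) = 0.0361853 / 0.2703 ≈ 0.134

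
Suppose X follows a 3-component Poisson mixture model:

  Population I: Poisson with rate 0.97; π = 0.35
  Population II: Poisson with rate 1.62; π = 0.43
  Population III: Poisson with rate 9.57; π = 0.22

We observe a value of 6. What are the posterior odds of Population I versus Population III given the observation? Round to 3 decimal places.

0.009

The posterior odds equal the prior odds times the likelihood ratio: (w_i/w_j)·(f_i(x)/f_j(x)).
Poisson probabilities:
  f_I = e^(−0.97)·0.97^6/6! = 0.000438563
  f_II = e^(−1.62)·1.62^6/6! = 0.00496822
  f_III = e^(−9.57)·9.57^6/6! = 0.0744631
Odds = (0.35/0.22) × (0.000438563/0.0744631) = 1.59091 × 0.00588967 ≈ 0.009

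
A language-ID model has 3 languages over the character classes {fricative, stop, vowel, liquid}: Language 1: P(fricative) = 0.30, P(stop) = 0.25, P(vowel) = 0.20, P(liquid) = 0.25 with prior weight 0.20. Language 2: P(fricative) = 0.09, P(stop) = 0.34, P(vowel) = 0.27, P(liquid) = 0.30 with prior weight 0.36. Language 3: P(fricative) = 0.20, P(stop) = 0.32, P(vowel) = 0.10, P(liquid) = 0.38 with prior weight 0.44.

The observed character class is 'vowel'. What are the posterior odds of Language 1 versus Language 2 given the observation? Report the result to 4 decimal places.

0.4115

Posterior odds = (P(Z=i) f_i(x)) / (P(Z=j) f_j(x)); the normalising sum cancels.
Component likelihoods at x = 'vowel':
  f_1 = P(vowel | comp) = 0.20
  f_2 = P(vowel | comp) = 0.27
  f_3 = P(vowel | comp) = 0.10
Posterior odds = (P(Z=1)·f_1) / (P(Z=2)·f_2) = (0.20·0.2) / (0.36·0.27) = 0.04 / 0.0972 ≈ 0.4115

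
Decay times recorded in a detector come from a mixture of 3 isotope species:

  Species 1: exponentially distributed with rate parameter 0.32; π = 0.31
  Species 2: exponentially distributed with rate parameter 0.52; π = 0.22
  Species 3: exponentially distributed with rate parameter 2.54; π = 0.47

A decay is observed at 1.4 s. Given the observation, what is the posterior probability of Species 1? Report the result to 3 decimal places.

0.415

P(component k | x) = π_k·f_k(x) / marginal(x), where marginal(x) = Σ_j π_j·f_j(x).
Evaluate each component's likelihood at the observed value:
  p_1 = 0.32·e^(−0.32·1.4) = 0.32·e^(−0.4480) = 0.204449
  p_2 = 0.52·e^(−0.52·1.4) = 0.52·e^(−0.7280) = 0.251094
  p_3 = 2.54·e^(−2.54·1.4) = 2.54·e^(−3.5560) = 0.0725241
Weight by the priors:
  π_1·p_1 = 0.31 × 0.204449 = 0.0633793
  π_2·p_2 = 0.22 × 0.251094 = 0.0552408
  π_3·p_3 = 0.47 × 0.0725241 = 0.0340863
Marginal: 0.0633793 + 0.0552408 + 0.0340863 = 0.152706
P(Species 1 | 1.4 s) ≈ 0.415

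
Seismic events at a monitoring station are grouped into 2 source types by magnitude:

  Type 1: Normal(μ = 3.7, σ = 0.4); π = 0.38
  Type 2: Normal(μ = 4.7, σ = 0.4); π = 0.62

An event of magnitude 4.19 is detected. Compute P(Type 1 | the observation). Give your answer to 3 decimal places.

Posterior ∝ prior × likelihood, so P(k | x) ∝ π_k f_k(x); normalise over all components.
Evaluate each component's likelihood at the observed value:
  p_1 = (1/(0.4·√(2π)))·exp(−(4.19−3.7)²/(2·0.4²)) = 0.997356·exp(-0.75031) = 0.47097
  p_2 = (1/(0.4·√(2π)))·exp(−(4.19−4.7)²/(2·0.4²)) = 0.997356·exp(-0.81281) = 0.442436
Prior × likelihood for each component:
  π_1·p_1 = 0.38 × 0.47097 = 0.178969
  π_2·p_2 = 0.62 × 0.442436 = 0.27431
Denominator: 0.178969 + 0.27431 = 0.453279
So the posterior for Type 1 is 0.178969 / 0.453279 ≈ 0.395.

0.395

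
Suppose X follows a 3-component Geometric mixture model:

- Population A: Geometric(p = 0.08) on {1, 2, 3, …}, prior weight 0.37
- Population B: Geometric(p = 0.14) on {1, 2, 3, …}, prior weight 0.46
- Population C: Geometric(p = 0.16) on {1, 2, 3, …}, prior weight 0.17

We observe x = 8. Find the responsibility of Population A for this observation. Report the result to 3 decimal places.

P(component k | x) = w_k·f_k(x) / marginal(x), where marginal(x) = Σ_j w_j·f_j(x).
Geometric probabilities:
  p_A = 0.0446277
  p_B = 0.0487099
  p_C = 0.0472145
Weight by the priors:
  w_A·p_A = 0.37 × 0.0446277 = 0.0165123
  w_B·p_B = 0.46 × 0.0487099 = 0.0224066
  w_C·p_C = 0.17 × 0.0472145 = 0.00802646
Denominator: 0.0165123 + 0.0224066 + 0.00802646 = 0.0469453
So the posterior for Population A is 0.0165123 / 0.0469453 ≈ 0.352.

0.352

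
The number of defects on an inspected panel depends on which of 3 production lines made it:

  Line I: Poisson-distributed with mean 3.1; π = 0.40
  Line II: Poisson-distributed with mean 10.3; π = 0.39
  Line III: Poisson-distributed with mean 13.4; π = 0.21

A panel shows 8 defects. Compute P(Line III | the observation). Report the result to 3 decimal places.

Posterior ∝ prior × likelihood, so P(k | x) ∝ P(Z=k) f_k(x); normalise over all components.
Component likelihoods at x = 8 defects:
  f_I = e^(−3.1)·3.1^8/8! = 0.00952928
  f_II = e^(−10.3)·10.3^8/8! = 0.105668
  f_III = e^(−13.4)·13.4^8/8! = 0.0390636
Weight by the priors:
  P(Z=I)·f_I = 0.40 × 0.00952928 = 0.00381171
  P(Z=II)·f_II = 0.39 × 0.105668 = 0.0412106
  P(Z=III)·f_III = 0.21 × 0.0390636 = 0.00820335
Evidence: 0.00381171 + 0.0412106 + 0.00820335 = 0.0532256
P(Line III | 8 defects) ≈ 0.154

0.154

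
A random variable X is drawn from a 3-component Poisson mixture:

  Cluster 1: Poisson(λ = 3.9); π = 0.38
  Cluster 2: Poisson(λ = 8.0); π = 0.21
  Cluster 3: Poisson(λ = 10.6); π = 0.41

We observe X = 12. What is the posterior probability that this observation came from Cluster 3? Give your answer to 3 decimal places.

The responsibility of component k is P(Z=k) f_k(x) divided by Σ_j P(Z=j) f_j(x).
Poisson probabilities:
  p_1 = e^(−3.9)·3.9^12/12! = 0.000523227
  p_2 = e^(−8.0)·8.0^12/12! = 0.0481268
  p_3 = e^(−10.6)·10.6^12/12! = 0.104668
Prior × likelihood for each component:
  P(Z=1)·p_1 = 0.38 × 0.000523227 = 0.000198826
  P(Z=2)·p_2 = 0.21 × 0.0481268 = 0.0101066
  P(Z=3)·p_3 = 0.41 × 0.104668 = 0.0429137
Normaliser: 0.000198826 + 0.0101066 + 0.0429137 = 0.0532191
So the posterior for Cluster 3 is 0.0429137 / 0.0532191 ≈ 0.806.

0.806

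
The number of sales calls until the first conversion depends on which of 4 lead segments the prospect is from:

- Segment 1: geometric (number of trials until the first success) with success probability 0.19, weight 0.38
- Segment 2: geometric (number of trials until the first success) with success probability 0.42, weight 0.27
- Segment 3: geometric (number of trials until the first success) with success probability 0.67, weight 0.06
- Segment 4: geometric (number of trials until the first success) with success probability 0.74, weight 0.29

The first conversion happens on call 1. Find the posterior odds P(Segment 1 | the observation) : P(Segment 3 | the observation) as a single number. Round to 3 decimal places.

1.796

Only the two components matter; the odds are (w_i f_i(x)) / (w_j f_j(x)).
Geometric probabilities:
  L_1 = 0.19
  L_2 = 0.42
  L_3 = 0.67
  L_4 = 0.74
Posterior odds = (w_1·L_1) / (w_3·L_3) = (0.38·0.19) / (0.06·0.67) = 0.0722 / 0.0402 ≈ 1.796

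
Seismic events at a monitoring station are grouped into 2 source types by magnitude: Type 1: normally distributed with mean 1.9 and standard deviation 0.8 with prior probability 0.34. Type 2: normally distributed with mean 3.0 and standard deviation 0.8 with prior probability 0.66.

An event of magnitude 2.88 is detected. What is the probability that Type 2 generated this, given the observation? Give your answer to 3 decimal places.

P(component k | x) = π_k·f_k(x) / marginal(x), where marginal(x) = Σ_j π_j·f_j(x).
Normal densities:
  p_1 = 0.235485
  p_2 = 0.493099
Multiply by the mixture weights:
  π_1·p_1 = 0.34 × 0.235485 = 0.0800649
  π_2·p_2 = 0.66 × 0.493099 = 0.325445
Marginal: 0.0800649 + 0.325445 = 0.40551
So the posterior for Type 2 is 0.325445 / 0.40551 ≈ 0.803.

0.803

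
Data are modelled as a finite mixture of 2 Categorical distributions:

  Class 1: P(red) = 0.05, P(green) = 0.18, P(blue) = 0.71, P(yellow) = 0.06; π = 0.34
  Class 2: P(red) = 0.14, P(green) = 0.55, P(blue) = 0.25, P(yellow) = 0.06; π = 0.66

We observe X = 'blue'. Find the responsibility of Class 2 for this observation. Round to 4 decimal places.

0.4060

P(component k | x) = π_k·f_k(x) / marginal(x), where marginal(x) = Σ_j π_j·f_j(x).
Categorical probabilities:
  L_1 = P(blue | comp) = 0.71
  L_2 = P(blue | comp) = 0.25
Unnormalised posteriors:
  π_1·L_1 = 0.34 × 0.71 = 0.2414
  π_2·L_2 = 0.66 × 0.25 = 0.165
Marginal: 0.2414 + 0.165 = 0.4064
Responsibility of Class 2: 0.165 / 0.4064 ≈ 0.4060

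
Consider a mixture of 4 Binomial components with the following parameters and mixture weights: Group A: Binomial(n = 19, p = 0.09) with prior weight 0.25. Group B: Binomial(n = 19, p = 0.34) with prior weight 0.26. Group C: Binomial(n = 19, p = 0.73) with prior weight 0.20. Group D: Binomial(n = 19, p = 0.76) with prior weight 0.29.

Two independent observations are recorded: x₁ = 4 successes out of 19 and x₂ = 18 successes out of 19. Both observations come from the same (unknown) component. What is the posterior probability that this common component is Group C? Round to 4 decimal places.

The responsibility of component k is P(Z=k) f_k(x) divided by Σ_j P(Z=j) f_j(x).
Since both observations come from the same component, the likelihood for component k is f_k(x₁)·f_k(x₂).
  f_A = [C(19,4)·0.09^4·0.91^15 = 3876·6.561e-05·0.243008 = 0.061798] × [2.59514e-18] = 1.60374e-19
  f_B = [C(19,4)·0.34^4·0.66^15 = 3876·0.0133634·0.00196408 = 0.101732] × [4.62294e-08] = 4.70302e-09
  f_C = [C(19,4)·0.73^4·0.27^15 = 3876·0.283982·2.95431e-09 = 3.25186e-06] × [0.0177799] = 5.78177e-08
  f_D = [C(19,4)·0.76^4·0.24^15 = 3876·0.333622·5.04857e-10 = 6.5284e-07] × [0.0326294] = 2.13018e-08
Multiply by the mixture weights:
  P(Z=A)·f_A = 0.25 × 1.60374e-19 = 4.00936e-20
  P(Z=B)·f_B = 0.26 × 4.70302e-09 = 1.22278e-09
  P(Z=C)·f_C = 0.20 × 5.78177e-08 = 1.15635e-08
  P(Z=D)·f_D = 0.29 × 2.13018e-08 = 6.17752e-09
Sum: 4.00936e-20 + 1.22278e-09 + 1.15635e-08 + 6.17752e-09 = 1.89638e-08
So the posterior for Group C is 1.15635e-08 / 1.89638e-08 ≈ 0.6098.

0.6098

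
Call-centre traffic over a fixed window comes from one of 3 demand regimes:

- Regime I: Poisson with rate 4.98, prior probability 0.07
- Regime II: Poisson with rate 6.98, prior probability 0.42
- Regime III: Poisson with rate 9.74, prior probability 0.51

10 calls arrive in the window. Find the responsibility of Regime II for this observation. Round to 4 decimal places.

Apply Bayes' rule: the posterior for each component is proportional to its prior times its likelihood at x.
Evaluate each component's likelihood at the observed value:
  L_I = e^(−4.98)·4.98^10/10! = 0.0177723
  L_II = e^(−6.98)·6.98^10/10! = 0.0703746
  L_III = e^(−9.74)·9.74^10/10! = 0.12468
Weight by the priors:
  w_I·L_I = 0.07 × 0.0177723 = 0.00124406
  w_II·L_II = 0.42 × 0.0703746 = 0.0295573
  w_III·L_III = 0.51 × 0.12468 = 0.063587
Sum: 0.00124406 + 0.0295573 + 0.063587 = 0.0943884
Responsibility of Regime II: 0.0295573 / 0.0943884 ≈ 0.3131

0.3131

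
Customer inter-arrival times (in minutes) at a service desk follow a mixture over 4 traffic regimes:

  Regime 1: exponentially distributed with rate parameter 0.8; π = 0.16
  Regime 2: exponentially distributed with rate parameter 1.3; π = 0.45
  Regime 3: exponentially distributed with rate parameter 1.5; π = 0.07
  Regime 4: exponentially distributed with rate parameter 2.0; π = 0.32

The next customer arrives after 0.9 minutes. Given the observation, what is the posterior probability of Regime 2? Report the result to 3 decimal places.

Apply Bayes' rule: the posterior for each component is proportional to its prior times its likelihood at x.
Exponential densities:
  f_1 = 0.8·e^(−0.8·0.9) = 0.8·e^(−0.7200) = 0.389402
  f_2 = 1.3·e^(−1.3·0.9) = 1.3·e^(−1.1700) = 0.403477
  f_3 = 1.5·e^(−1.5·0.9) = 1.5·e^(−1.3500) = 0.38886
  f_4 = 2.0·e^(−2.0·0.9) = 2.0·e^(−1.8000) = 0.330598
Prior × likelihood for each component:
  π_1·f_1 = 0.16 × 0.389402 = 0.0623043
  π_2·f_2 = 0.45 × 0.403477 = 0.181565
  π_3·f_3 = 0.07 × 0.38886 = 0.0272202
  π_4·f_4 = 0.32 × 0.330598 = 0.105791
Denominator: 0.0623043 + 0.181565 + 0.0272202 + 0.105791 = 0.37688
Responsibility of Regime 2: 0.181565 / 0.37688 ≈ 0.482

0.482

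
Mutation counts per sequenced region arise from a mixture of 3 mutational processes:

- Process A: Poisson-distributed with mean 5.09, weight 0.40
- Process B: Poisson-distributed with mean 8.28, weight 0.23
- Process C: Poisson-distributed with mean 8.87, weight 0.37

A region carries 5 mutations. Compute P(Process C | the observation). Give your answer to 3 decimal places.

Apply Bayes' rule: the posterior for each component is proportional to its prior times its likelihood at x.
Evaluate each component's likelihood at the observed value:
  L_A = e^(−5.09)·5.09^5/5! = 0.175327
  L_B = e^(−8.28)·8.28^5/5! = 0.0822266
  L_C = e^(−8.87)·8.87^5/5! = 0.064305
Weight by the priors:
  w_A·L_A = 0.40 × 0.175327 = 0.0701308
  w_B·L_B = 0.23 × 0.0822266 = 0.0189121
  w_C·L_C = 0.37 × 0.064305 = 0.0237929
Marginal: 0.0701308 + 0.0189121 + 0.0237929 = 0.112836
P(Process C | x) = 0.0237929 / 0.112836 ≈ 0.211

0.211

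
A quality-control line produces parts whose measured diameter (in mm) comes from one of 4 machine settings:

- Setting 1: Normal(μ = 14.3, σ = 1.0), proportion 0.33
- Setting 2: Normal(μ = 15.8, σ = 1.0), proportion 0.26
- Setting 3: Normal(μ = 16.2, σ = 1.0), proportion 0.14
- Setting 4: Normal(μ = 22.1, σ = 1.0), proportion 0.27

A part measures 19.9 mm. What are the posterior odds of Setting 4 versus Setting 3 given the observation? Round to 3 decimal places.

Since P(k|x) ∝ P(Z=k) f_k(x), the posterior odds are P(Z=i) f_i(x) / (P(Z=j) f_j(x)).
Evaluate each component's likelihood at the observed value:
  L_1 = (1/(1.0·√(2π)))·exp(−(19.9−14.3)²/(2·1.0²)) = 0.398942·exp(-15.68000) = 6.18262e-08
  L_2 = (1/(1.0·√(2π)))·exp(−(19.9−15.8)²/(2·1.0²)) = 0.398942·exp(-8.40500) = 8.92617e-05
  L_3 = (1/(1.0·√(2π)))·exp(−(19.9−16.2)²/(2·1.0²)) = 0.398942·exp(-6.84500) = 0.00042478
  L_4 = (1/(1.0·√(2π)))·exp(−(19.9−22.1)²/(2·1.0²)) = 0.398942·exp(-2.42000) = 0.0354746
Odds = (0.27/0.14) × (0.0354746/0.00042478) = 1.92857 × 83.5128 ≈ 161.060

161.060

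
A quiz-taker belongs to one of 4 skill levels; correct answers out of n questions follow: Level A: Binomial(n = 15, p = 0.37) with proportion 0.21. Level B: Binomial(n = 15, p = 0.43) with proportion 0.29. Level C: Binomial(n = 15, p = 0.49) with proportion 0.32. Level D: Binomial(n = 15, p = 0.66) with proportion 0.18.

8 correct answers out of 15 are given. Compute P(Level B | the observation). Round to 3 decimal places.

By Bayes' theorem, P(k | x) = π_k f_k(x) / Σ_j π_j f_j(x).
Component likelihoods at x = 8 correct answers out of 15:
  L_A = C(15,8)·0.37^8·0.63^7 = 6435·0.000351248·0.0393898 = 0.089032
  L_B = C(15,8)·0.43^8·0.57^7 = 6435·0.00116882·0.019549 = 0.147035
  L_C = C(15,8)·0.49^8·0.51^7 = 6435·0.00332329·0.00897411 = 0.191915
  L_D = C(15,8)·0.66^8·0.34^7 = 6435·0.0360041·0.000525234 = 0.121689
Weight by the priors:
  π_A·L_A = 0.21 × 0.089032 = 0.0186967
  π_B·L_B = 0.29 × 0.147035 = 0.0426401
  π_C·L_C = 0.32 × 0.191915 = 0.0614127
  π_D·L_D = 0.18 × 0.121689 = 0.0219041
Marginal: 0.0186967 + 0.0426401 + 0.0614127 + 0.0219041 = 0.144654
Responsibility of Level B: 0.0426401 / 0.144654 ≈ 0.295

0.295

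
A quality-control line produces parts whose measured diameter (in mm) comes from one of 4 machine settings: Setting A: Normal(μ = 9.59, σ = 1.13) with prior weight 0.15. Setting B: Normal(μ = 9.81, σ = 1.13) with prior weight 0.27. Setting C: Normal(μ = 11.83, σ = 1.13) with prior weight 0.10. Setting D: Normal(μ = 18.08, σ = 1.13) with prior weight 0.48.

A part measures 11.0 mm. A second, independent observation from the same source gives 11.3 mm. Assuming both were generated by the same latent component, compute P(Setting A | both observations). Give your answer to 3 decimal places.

0.141

The responsibility of component k is P(Z=k) f_k(x) divided by Σ_j P(Z=j) f_j(x).
Since both observations come from the same component, the likelihood for component k is f_k(x₁)·f_k(x₂).
  L_A = [0.162084] × [0.112348] = 0.0182097
  L_B = [0.202774] × [0.148008] = 0.0300122
  L_C = [0.269574] × [0.316273] = 0.0852591
  L_D = [1.05543e-09] × [5.37689e-09] = 5.67493e-18
Weight by the priors:
  P(Z=A)·L_A = 0.15 × 0.0182097 = 0.00273146
  P(Z=B)·L_B = 0.27 × 0.0300122 = 0.00810329
  P(Z=C)·L_C = 0.10 × 0.0852591 = 0.00852591
  P(Z=D)·L_D = 0.48 × 5.67493e-18 = 2.72396e-18
Sum: 0.00273146 + 0.00810329 + 0.00852591 + 2.72396e-18 = 0.0193607
Responsibility of Setting A: 0.00273146 / 0.0193607 ≈ 0.141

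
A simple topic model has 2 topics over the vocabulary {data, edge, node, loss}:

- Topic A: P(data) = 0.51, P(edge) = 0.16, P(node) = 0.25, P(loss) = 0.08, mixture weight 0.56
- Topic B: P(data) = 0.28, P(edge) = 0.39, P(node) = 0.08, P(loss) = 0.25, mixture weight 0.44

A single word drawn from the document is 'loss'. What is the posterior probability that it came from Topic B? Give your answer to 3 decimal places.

0.711

Apply Bayes' rule: the posterior for each component is proportional to its prior times its likelihood at x.
Categorical probabilities:
  L_A = 0.08
  L_B = 0.25
Unnormalised posteriors:
  P(Z=A)·L_A = 0.56 × 0.08 = 0.0448
  P(Z=B)·L_B = 0.44 × 0.25 = 0.11
Normaliser: 0.0448 + 0.11 = 0.1548
P(Topic B | the observation) = 0.11 / 0.1548 ≈ 0.711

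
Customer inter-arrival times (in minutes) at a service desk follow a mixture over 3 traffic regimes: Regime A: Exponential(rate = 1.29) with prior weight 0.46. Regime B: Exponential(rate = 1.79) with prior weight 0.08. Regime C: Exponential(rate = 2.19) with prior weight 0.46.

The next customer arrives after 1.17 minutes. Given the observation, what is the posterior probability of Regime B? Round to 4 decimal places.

0.0779

Apply Bayes' rule: the posterior for each component is proportional to its prior times its likelihood at x.
Exponential densities:
  p_A = 1.29·e^(−1.29·1.17) = 1.29·e^(−1.5093) = 0.285173
  p_B = 1.79·e^(−1.79·1.17) = 1.79·e^(−2.0943) = 0.22045
  p_C = 2.19·e^(−2.19·1.17) = 2.19·e^(−2.5623) = 0.168908
Multiply by the mixture weights:
  π_A·p_A = 0.46 × 0.285173 = 0.13118
  π_B·p_B = 0.08 × 0.22045 = 0.017636
  π_C·p_C = 0.46 × 0.168908 = 0.0776979
Normaliser: 0.13118 + 0.017636 + 0.0776979 = 0.226514
Responsibility of Regime B: 0.017636 / 0.226514 ≈ 0.0779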